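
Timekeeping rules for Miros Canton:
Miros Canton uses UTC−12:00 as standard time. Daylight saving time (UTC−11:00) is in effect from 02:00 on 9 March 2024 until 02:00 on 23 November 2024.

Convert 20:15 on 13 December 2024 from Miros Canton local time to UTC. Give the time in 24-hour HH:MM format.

08:15

13 December 2024 is outside the daylight-saving period (9 March – 23 November), so Miros Canton is on standard time, UTC−12:00.
20:15 local + 12h = 08:15 UTC (rolling into the next day, 14 December 2024).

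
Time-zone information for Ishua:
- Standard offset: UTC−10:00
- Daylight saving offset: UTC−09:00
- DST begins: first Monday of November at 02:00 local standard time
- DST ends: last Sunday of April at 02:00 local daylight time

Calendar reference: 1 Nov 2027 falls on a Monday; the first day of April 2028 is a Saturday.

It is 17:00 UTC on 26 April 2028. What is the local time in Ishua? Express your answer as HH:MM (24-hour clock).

1 November 2027 is a Monday, so the first Monday is November 1.
1 April 2028 is a Saturday, so Sundays fall on 2, 9, 16, 23, 30; the last is April 30.
At the standard offset (UTC−10:00), 17:00 UTC − 10h = 07:00 Ishua standard time.
The standard-time date in Ishua, 26 April 2028, lies within the daylight-saving period (1 November 2027 – 30 April 2028), so Ishua is on daylight time, UTC−09:00.
17:00 UTC − 9h = 08:00 local.

08:00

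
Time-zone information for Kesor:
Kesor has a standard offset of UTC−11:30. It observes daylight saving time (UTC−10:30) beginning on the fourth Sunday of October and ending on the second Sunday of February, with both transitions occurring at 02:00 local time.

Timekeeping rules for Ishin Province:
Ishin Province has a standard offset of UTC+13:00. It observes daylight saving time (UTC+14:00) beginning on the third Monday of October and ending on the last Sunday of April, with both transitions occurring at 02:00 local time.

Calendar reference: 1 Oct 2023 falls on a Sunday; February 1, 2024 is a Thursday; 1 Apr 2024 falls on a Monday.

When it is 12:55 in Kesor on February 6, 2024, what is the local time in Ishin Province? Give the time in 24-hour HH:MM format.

1 October 2023 is a Sunday, so the first Sunday is October 1 and the fourth is October 22.
1 February 2024 is a Thursday, so the first Sunday is February 4 and the second is February 11.
February 6, 2024 lies within the daylight-saving period (22 October 2023 – 11 February 2024), so Kesor is on daylight time, UTC−10:30.
12:55 Kesor + 10h30m = 23:25 UTC.
1 October 2023 is a Sunday, so the first Monday is October 2 and the third is October 16.
1 April 2024 is a Monday, so Sundays fall on 7, 14, 21, 28; the last is April 28.
At the standard offset (UTC+13:00), 23:25 UTC + 13h = 12:25 Ishin Province standard time (rolling into the next day, 7 February 2024).
The standard-time date in Ishin Province, February 7, 2024, lies within the daylight-saving period (16 October 2023 – 28 April 2024), so Ishin Province is on daylight time, UTC+14:00.
23:25 UTC + 14h = 13:25 Ishin Province (rolling into the next day, 7 February 2024).

13:25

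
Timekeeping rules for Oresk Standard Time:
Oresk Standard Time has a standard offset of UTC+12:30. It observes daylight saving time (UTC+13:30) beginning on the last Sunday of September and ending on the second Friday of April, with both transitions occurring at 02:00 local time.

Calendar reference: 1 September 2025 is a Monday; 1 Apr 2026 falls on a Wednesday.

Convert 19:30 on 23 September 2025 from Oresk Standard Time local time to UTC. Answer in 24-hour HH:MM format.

07:00

1 September 2025 is a Monday, so Sundays fall on 7, 14, 21, 28; the last is September 28.
1 April 2026 is a Wednesday, so the first Friday is April 3 and the second is April 10.
Daylight saving runs 28 September 2025 – 10 April 2026; 23 September 2025 is outside that window, so Oresk Standard Time is on standard time at UTC+12:30.
19:30 local − 12h30m = 07:00 UTC.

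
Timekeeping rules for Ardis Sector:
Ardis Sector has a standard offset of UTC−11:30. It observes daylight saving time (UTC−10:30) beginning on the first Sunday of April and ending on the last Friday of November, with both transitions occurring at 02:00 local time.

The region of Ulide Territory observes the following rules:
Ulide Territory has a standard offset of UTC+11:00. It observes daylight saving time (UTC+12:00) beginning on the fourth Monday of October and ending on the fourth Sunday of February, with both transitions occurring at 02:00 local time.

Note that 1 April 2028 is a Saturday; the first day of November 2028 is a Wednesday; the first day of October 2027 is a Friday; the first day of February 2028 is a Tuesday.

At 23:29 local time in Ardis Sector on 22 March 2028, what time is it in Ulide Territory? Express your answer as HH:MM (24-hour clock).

21:59

1 April 2028 is a Saturday, so the first Sunday is April 2.
1 November 2028 is a Wednesday, so Fridays fall on 3, 10, 17, 24; the last is November 24.
22 March 2028 does not fall between 2 April and 24 November, so daylight saving is not in effect and Ardis Sector is at UTC−11:30.
23:29 Ardis Sector + 11h30m = 10:59 UTC (rolling into the next day, 23 March 2028).
1 October 2027 is a Friday, so the first Monday is October 4 and the fourth is October 25.
1 February 2028 is a Tuesday, so the first Sunday is February 6 and the fourth is February 27.
At the standard offset (UTC+11:00), 10:59 UTC + 11h = 21:59 Ulide Territory standard time.
The standard-time date in Ulide Territory, 23 March 2028, is outside the daylight-saving period (25 October 2027 – 27 February 2028), so Ulide Territory is on standard time, UTC+11:00.
10:59 UTC + 11h = 21:59 Ulide Territory.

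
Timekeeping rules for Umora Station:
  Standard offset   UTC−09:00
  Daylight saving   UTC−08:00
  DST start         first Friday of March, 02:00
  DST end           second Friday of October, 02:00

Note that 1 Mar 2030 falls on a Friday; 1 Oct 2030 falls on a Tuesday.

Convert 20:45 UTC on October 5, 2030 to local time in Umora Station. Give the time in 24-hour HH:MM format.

12:45

1 March 2030 is a Friday, so the first Friday is March 1.
1 October 2030 is a Tuesday, so the first Friday is October 4 and the second is October 11.
At the standard offset (UTC−09:00), 20:45 UTC − 9h = 11:45 Umora Station standard time.
The standard-time date in Umora Station, October 5, 2030, lies within the daylight-saving period (1 March – 11 October), so Umora Station is on daylight time, UTC−08:00.
20:45 UTC − 8h = 12:45 local.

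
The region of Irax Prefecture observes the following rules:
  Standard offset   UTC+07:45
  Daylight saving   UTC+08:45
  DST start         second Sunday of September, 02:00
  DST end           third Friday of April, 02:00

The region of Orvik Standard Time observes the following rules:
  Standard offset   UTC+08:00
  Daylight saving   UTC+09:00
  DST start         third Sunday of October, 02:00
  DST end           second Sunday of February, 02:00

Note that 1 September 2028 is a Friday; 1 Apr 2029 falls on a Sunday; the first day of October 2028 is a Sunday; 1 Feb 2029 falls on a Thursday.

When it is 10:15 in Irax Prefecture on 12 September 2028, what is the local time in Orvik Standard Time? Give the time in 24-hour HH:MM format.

1 September 2028 is a Friday, so the first Sunday is September 3 and the second is September 10.
1 April 2029 is a Sunday, so the first Friday is April 6 and the third is April 20.
Daylight saving runs 10 September 2028 – 20 April 2029; 12 September 2028 is inside that window, so Irax Prefecture is at UTC+08:45.
10:15 Irax Prefecture − 8h45m = 01:30 UTC.
1 October 2028 is a Sunday, so the first Sunday is October 1 and the third is October 15.
1 February 2029 is a Thursday, so the first Sunday is February 4 and the second is February 11.
At the standard offset (UTC+08:00), 01:30 UTC + 8h = 09:30 Orvik Standard Time standard time.
The standard-time date in Orvik Standard Time, 12 September 2028, is outside the daylight-saving period (15 October 2028 – 11 February 2029), so Orvik Standard Time is on standard time, UTC+08:00.
01:30 UTC + 8h = 09:30 Orvik Standard Time.

09:30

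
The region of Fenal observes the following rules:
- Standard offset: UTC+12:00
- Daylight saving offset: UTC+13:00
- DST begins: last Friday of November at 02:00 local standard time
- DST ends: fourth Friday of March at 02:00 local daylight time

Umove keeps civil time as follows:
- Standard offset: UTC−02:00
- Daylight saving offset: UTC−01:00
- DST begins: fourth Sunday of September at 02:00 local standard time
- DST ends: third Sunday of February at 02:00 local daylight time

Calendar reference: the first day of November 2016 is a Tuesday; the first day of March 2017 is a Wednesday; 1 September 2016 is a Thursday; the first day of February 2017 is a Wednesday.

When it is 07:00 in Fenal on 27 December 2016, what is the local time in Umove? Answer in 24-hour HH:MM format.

1 November 2016 is a Tuesday, so Fridays fall on 4, 11, 18, 25; the last is November 25.
1 March 2017 is a Wednesday, so the first Friday is March 3 and the fourth is March 24.
Daylight saving runs 25 November 2016 – 24 March 2017; 27 December 2016 is inside that window, so Fenal is at UTC+13:00.
07:00 Fenal − 13h = 18:00 UTC (rolling into the previous day, 26 December 2016).
1 September 2016 is a Thursday, so the first Sunday is September 4 and the fourth is September 25.
1 February 2017 is a Wednesday, so the first Sunday is February 5 and the third is February 19.
At the standard offset (UTC−02:00), 18:00 UTC − 2h = 16:00 Umove standard time.
The standard-time date in Umove, 26 December 2016, lies within the daylight-saving period (25 September 2016 – 19 February 2017), so Umove is on daylight time, UTC−01:00.
18:00 UTC − 1h = 17:00 Umove.

17:00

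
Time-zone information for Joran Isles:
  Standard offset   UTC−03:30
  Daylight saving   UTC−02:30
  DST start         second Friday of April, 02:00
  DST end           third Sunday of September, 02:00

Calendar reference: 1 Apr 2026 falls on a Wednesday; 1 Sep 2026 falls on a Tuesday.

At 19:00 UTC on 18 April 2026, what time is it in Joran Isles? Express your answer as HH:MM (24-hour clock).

1 April 2026 is a Wednesday, so the first Friday is April 3 and the second is April 10.
1 September 2026 is a Tuesday, so the first Sunday is September 6 and the third is September 20.
At the standard offset (UTC−03:30), 19:00 UTC − 3h30m = 15:30 Joran Isles standard time.
The standard-time date in Joran Isles, 18 April 2026, lies within the daylight-saving period (10 April – 20 September), so Joran Isles is on daylight time, UTC−02:30.
19:00 UTC − 2h30m = 16:30 local.

16:30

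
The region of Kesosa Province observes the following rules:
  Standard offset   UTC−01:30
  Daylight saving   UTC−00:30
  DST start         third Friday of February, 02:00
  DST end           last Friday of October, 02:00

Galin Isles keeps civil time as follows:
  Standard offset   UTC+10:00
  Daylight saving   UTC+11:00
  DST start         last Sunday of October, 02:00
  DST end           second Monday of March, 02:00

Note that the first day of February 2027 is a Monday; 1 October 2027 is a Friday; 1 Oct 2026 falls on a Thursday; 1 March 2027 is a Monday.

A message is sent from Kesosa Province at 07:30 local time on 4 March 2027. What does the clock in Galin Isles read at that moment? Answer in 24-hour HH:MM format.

1 February 2027 is a Monday, so the first Friday is February 5 and the third is February 19.
1 October 2027 is a Friday, so Fridays fall on 1, 8, 15, 22, 29; the last is October 29.
4 March 2027 lies within the daylight-saving period (19 February – 29 October), so Kesosa Province is on daylight time, UTC−00:30.
07:30 Kesosa Province + 0h30m = 08:00 UTC.
1 October 2026 is a Thursday, so Sundays fall on 4, 11, 18, 25; the last is October 25.
1 March 2027 is a Monday, so the first Monday is March 1 and the second is March 8.
At the standard offset (UTC+10:00), 08:00 UTC + 10h = 18:00 Galin Isles standard time.
Daylight saving runs 25 October 2026 – 8 March 2027; the standard-time date in Galin Isles, 4 March 2027, is inside that window, so Galin Isles is at UTC+11:00.
08:00 UTC + 11h = 19:00 Galin Isles.

19:00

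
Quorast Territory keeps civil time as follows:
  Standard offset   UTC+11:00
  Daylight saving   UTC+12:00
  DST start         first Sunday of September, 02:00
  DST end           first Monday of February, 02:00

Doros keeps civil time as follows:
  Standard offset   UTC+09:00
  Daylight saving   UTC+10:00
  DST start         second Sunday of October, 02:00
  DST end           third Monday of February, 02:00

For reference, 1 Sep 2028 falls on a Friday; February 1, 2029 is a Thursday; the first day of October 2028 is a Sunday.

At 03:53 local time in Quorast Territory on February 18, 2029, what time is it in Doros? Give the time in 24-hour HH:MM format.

1 September 2028 is a Friday, so the first Sunday is September 3.
1 February 2029 is a Thursday, so the first Monday is February 5.
February 18, 2029 does not fall between 3 September 2028 and 5 February 2029, so daylight saving is not in effect and Quorast Territory is at UTC+11:00.
03:53 Quorast Territory − 11h = 16:53 UTC (rolling into the previous day, 17 February 2029).
1 October 2028 is a Sunday, so the first Sunday is October 1 and the second is October 8.
1 February 2029 is a Thursday, so the first Monday is February 5 and the third is February 19.
At the standard offset (UTC+09:00), 16:53 UTC + 9h = 01:53 Doros standard time (rolling into the next day, 18 February 2029).
The standard-time date in Doros, February 18, 2029, falls between 8 October 2028 and 19 February 2029, so daylight saving is in effect and Doros is at UTC+10:00.
16:53 UTC + 10h = 02:53 Doros (rolling into the next day, 18 February 2029).

02:53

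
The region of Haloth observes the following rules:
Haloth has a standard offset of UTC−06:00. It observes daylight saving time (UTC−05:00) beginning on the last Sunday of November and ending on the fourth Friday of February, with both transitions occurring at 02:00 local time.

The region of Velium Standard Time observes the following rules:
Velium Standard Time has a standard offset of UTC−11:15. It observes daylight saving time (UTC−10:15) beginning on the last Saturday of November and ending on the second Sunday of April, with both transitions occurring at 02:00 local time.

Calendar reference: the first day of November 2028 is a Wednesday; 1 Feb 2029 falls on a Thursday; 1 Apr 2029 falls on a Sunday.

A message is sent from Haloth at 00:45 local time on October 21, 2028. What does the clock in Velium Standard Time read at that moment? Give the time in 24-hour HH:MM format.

1 November 2028 is a Wednesday, so Sundays fall on 5, 12, 19, 26; the last is November 26.
1 February 2029 is a Thursday, so the first Friday is February 2 and the fourth is February 23.
October 21, 2028 is outside the daylight-saving period (26 November 2028 – 23 February 2029), so Haloth is on standard time, UTC−06:00.
00:45 Haloth + 6h = 06:45 UTC.
1 November 2028 is a Wednesday, so Saturdays fall on 4, 11, 18, 25; the last is November 25.
1 April 2029 is a Sunday, so the first Sunday is April 1 and the second is April 8.
At the standard offset (UTC−11:15), 06:45 UTC − 11h15m = 19:30 Velium Standard Time standard time (rolling into the previous day, 20 October 2028).
The standard-time date in Velium Standard Time, October 20, 2028, is outside the daylight-saving period (25 November 2028 – 8 April 2029), so Velium Standard Time is on standard time, UTC−11:15.
06:45 UTC − 11h15m = 19:30 Velium Standard Time (rolling into the previous day, 20 October 2028).

19:30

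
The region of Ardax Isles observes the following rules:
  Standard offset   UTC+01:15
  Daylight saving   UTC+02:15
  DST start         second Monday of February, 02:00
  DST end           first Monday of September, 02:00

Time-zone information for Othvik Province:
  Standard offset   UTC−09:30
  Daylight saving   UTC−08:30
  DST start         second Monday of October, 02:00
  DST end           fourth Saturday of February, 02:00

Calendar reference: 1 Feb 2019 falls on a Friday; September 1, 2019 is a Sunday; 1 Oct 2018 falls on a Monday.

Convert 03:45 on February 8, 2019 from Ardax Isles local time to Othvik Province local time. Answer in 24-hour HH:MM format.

1 February 2019 is a Friday, so the first Monday is February 4 and the second is February 11.
1 September 2019 is a Sunday, so the first Monday is September 2.
February 8, 2019 does not fall between 11 February and 2 September, so daylight saving is not in effect and Ardax Isles is at UTC+01:15.
03:45 Ardax Isles − 1h15m = 02:30 UTC.
1 October 2018 is a Monday, so the first Monday is October 1 and the second is October 8.
1 February 2019 is a Friday, so the first Saturday is February 2 and the fourth is February 23.
At the standard offset (UTC−09:30), 02:30 UTC − 9h30m = 17:00 Othvik Province standard time (rolling into the previous day, 7 February 2019).
The standard-time date in Othvik Province, February 7, 2019, lies within the daylight-saving period (8 October 2018 – 23 February 2019), so Othvik Province is on daylight time, UTC−08:30.
02:30 UTC − 8h30m = 18:00 Othvik Province (rolling into the previous day, 7 February 2019).

18:00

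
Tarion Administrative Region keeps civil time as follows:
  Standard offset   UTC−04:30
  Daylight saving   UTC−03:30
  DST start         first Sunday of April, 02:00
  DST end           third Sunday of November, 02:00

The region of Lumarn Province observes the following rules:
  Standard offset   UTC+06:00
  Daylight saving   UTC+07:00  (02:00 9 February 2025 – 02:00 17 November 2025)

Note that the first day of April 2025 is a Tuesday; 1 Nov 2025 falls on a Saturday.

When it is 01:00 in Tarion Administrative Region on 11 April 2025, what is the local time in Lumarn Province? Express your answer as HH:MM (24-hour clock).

11:30

1 April 2025 is a Tuesday, so the first Sunday is April 6.
1 November 2025 is a Saturday, so the first Sunday is November 2 and the third is November 16.
Daylight saving runs 6 April – 16 November; 11 April 2025 is inside that window, so Tarion Administrative Region is at UTC−03:30.
01:00 Tarion Administrative Region + 3h30m = 04:30 UTC.
At the standard offset (UTC+06:00), 04:30 UTC + 6h = 10:30 Lumarn Province standard time.
The standard-time date in Lumarn Province, 11 April 2025, falls between 9 February and 17 November, so daylight saving is in effect and Lumarn Province is at UTC+07:00.
04:30 UTC + 7h = 11:30 Lumarn Province.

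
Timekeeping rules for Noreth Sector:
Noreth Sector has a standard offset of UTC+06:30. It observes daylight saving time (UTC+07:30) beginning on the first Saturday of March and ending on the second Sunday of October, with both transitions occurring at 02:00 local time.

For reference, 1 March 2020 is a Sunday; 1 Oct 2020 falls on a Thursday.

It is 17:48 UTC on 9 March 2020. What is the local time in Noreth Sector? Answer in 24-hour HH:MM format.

1 March 2020 is a Sunday, so the first Saturday is March 7.
1 October 2020 is a Thursday, so the first Sunday is October 4 and the second is October 11.
At the standard offset (UTC+06:30), 17:48 UTC + 6h30m = 00:18 Noreth Sector standard time (rolling into the next day, 10 March 2020).
The standard-time date in Noreth Sector, 10 March 2020, falls between 7 March and 11 October, so daylight saving is in effect and Noreth Sector is at UTC+07:30.
17:48 UTC + 7h30m = 01:18 local (rolling into the next day, 10 March 2020).

01:18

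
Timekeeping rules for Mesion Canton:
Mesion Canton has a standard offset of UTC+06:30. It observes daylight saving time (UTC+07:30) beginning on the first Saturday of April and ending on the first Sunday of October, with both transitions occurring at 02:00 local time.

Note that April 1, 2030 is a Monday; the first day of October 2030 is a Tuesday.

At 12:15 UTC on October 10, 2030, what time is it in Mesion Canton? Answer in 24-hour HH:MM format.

18:45

1 April 2030 is a Monday, so the first Saturday is April 6.
1 October 2030 is a Tuesday, so the first Sunday is October 6.
At the standard offset (UTC+06:30), 12:15 UTC + 6h30m = 18:45 Mesion Canton standard time.
The standard-time date in Mesion Canton, October 10, 2030, does not fall between 6 April and 6 October, so daylight saving is not in effect and Mesion Canton is at UTC+06:30.
12:15 UTC + 6h30m = 18:45 local.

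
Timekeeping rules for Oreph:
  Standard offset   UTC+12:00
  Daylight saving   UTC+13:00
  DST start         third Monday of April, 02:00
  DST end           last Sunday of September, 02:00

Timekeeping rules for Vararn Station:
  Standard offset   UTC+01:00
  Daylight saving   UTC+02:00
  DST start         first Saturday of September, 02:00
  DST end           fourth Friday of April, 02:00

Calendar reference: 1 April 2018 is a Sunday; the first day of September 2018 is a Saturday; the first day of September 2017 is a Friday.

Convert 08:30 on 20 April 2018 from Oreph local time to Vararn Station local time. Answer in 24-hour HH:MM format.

1 April 2018 is a Sunday, so the first Monday is April 2 and the third is April 16.
1 September 2018 is a Saturday, so Sundays fall on 2, 9, 16, 23, 30; the last is September 30.
20 April 2018 falls between 16 April and 30 September, so daylight saving is in effect and Oreph is at UTC+13:00.
08:30 Oreph − 13h = 19:30 UTC (rolling into the previous day, 19 April 2018).
1 September 2017 is a Friday, so the first Saturday is September 2.
1 April 2018 is a Sunday, so the first Friday is April 6 and the fourth is April 27.
At the standard offset (UTC+01:00), 19:30 UTC + 1h = 20:30 Vararn Station standard time.
Daylight saving runs 2 September 2017 – 27 April 2018; the standard-time date in Vararn Station, 19 April 2018, is inside that window, so Vararn Station is at UTC+02:00.
19:30 UTC + 2h = 21:30 Vararn Station.

21:30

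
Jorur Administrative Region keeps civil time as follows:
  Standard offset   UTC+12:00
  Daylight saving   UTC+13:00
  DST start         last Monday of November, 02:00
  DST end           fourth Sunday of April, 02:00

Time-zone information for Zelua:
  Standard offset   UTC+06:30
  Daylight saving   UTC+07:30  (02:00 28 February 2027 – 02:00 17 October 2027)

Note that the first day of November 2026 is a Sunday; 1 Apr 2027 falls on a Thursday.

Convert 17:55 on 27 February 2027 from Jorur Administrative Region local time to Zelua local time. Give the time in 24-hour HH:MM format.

1 November 2026 is a Sunday, so Mondays fall on 2, 9, 16, 23, 30; the last is November 30.
1 April 2027 is a Thursday, so the first Sunday is April 4 and the fourth is April 25.
27 February 2027 falls between 30 November 2026 and 25 April 2027, so daylight saving is in effect and Jorur Administrative Region is at UTC+13:00.
17:55 Jorur Administrative Region − 13h = 04:55 UTC.
At the standard offset (UTC+06:30), 04:55 UTC + 6h30m = 11:25 Zelua standard time.
The standard-time date in Zelua, 27 February 2027, does not fall between 28 February and 17 October, so daylight saving is not in effect and Zelua is at UTC+06:30.
04:55 UTC + 6h30m = 11:25 Zelua.

11:25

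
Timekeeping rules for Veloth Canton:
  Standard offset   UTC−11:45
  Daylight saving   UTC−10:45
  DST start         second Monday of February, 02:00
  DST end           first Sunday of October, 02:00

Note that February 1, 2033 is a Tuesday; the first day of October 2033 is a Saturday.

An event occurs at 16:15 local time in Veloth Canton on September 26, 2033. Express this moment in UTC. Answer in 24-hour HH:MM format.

1 February 2033 is a Tuesday, so the first Monday is February 7 and the second is February 14.
1 October 2033 is a Saturday, so the first Sunday is October 2.
September 26, 2033 falls between 14 February and 2 October, so daylight saving is in effect and Veloth Canton is at UTC−10:45.
16:15 local + 10h45m = 03:00 UTC (rolling into the next day, 27 September 2033).

03:00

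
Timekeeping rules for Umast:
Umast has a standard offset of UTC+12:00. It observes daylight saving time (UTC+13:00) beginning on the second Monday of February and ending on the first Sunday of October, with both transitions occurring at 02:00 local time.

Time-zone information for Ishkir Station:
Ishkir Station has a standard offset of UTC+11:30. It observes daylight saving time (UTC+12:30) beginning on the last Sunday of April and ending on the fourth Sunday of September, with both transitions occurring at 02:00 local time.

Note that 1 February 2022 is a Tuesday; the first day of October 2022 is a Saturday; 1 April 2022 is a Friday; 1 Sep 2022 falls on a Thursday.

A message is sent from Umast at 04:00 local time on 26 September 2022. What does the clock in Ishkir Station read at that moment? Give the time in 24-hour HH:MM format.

1 February 2022 is a Tuesday, so the first Monday is February 7 and the second is February 14.
1 October 2022 is a Saturday, so the first Sunday is October 2.
26 September 2022 falls between 14 February and 2 October, so daylight saving is in effect and Umast is at UTC+13:00.
04:00 Umast − 13h = 15:00 UTC (rolling into the previous day, 25 September 2022).
1 April 2022 is a Friday, so Sundays fall on 3, 10, 17, 24; the last is April 24.
1 September 2022 is a Thursday, so the first Sunday is September 4 and the fourth is September 25.
At the standard offset (UTC+11:30), 15:00 UTC + 11h30m = 02:30 Ishkir Station standard time (rolling into the next day, 26 September 2022).
The standard-time date in Ishkir Station, 26 September 2022, does not fall between 24 April and 25 September, so daylight saving is not in effect and Ishkir Station is at UTC+11:30.
15:00 UTC + 11h30m = 02:30 Ishkir Station (rolling into the next day, 26 September 2022).

02:30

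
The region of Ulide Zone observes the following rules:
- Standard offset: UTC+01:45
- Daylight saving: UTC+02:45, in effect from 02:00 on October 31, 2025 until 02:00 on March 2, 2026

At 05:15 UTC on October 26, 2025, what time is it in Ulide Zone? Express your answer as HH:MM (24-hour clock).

07:00

At the standard offset (UTC+01:45), 05:15 UTC + 1h45m = 07:00 Ulide Zone standard time.
The standard-time date in Ulide Zone, October 26, 2025, is outside the daylight-saving period (31 October 2025 – 2 March 2026), so Ulide Zone is on standard time, UTC+01:45.
05:15 UTC + 1h45m = 07:00 local.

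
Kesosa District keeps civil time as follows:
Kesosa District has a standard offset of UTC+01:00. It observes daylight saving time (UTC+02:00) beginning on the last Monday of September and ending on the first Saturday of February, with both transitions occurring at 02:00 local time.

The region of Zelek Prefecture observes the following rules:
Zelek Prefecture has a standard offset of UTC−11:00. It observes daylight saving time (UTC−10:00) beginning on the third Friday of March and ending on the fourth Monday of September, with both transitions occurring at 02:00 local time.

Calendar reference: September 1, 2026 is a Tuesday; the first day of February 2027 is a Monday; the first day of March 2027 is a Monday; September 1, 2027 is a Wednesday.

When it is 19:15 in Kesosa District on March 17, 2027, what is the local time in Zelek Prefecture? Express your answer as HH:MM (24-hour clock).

07:15

1 September 2026 is a Tuesday, so Mondays fall on 7, 14, 21, 28; the last is September 28.
1 February 2027 is a Monday, so the first Saturday is February 6.
March 17, 2027 is outside the daylight-saving period (28 September 2026 – 6 February 2027), so Kesosa District is on standard time, UTC+01:00.
19:15 Kesosa District − 1h = 18:15 UTC.
1 March 2027 is a Monday, so the first Friday is March 5 and the third is March 19.
1 September 2027 is a Wednesday, so the first Monday is September 6 and the fourth is September 27.
At the standard offset (UTC−11:00), 18:15 UTC − 11h = 07:15 Zelek Prefecture standard time.
The standard-time date in Zelek Prefecture, March 17, 2027, does not fall between 19 March and 27 September, so daylight saving is not in effect and Zelek Prefecture is at UTC−11:00.
18:15 UTC − 11h = 07:15 Zelek Prefecture.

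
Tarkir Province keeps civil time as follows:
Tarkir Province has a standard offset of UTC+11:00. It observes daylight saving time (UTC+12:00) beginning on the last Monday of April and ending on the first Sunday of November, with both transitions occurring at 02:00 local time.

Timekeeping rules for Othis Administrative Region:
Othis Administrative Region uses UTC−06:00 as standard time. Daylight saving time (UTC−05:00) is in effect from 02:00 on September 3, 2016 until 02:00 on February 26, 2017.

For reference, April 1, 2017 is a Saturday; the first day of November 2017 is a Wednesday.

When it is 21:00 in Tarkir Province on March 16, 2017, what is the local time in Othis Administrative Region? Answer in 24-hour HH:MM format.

04:00

1 April 2017 is a Saturday, so Mondays fall on 3, 10, 17, 24; the last is April 24.
1 November 2017 is a Wednesday, so the first Sunday is November 5.
March 16, 2017 does not fall between 24 April and 5 November, so daylight saving is not in effect and Tarkir Province is at UTC+11:00.
21:00 Tarkir Province − 11h = 10:00 UTC.
At the standard offset (UTC−06:00), 10:00 UTC − 6h = 04:00 Othis Administrative Region standard time.
Daylight saving runs 3 September 2016 – 26 February 2017; the standard-time date in Othis Administrative Region, March 16, 2017, is outside that window, so Othis Administrative Region is on standard time at UTC−06:00.
10:00 UTC − 6h = 04:00 Othis Administrative Region.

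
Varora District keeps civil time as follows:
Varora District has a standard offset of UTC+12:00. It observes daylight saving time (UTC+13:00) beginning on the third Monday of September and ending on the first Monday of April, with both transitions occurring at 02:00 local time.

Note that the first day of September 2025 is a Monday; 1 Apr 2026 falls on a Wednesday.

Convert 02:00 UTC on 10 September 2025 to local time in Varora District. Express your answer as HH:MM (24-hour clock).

14:00

1 September 2025 is a Monday, so the first Monday is September 1 and the third is September 15.
1 April 2026 is a Wednesday, so the first Monday is April 6.
At the standard offset (UTC+12:00), 02:00 UTC + 12h = 14:00 Varora District standard time.
The standard-time date in Varora District, 10 September 2025, does not fall between 15 September 2025 and 6 April 2026, so daylight saving is not in effect and Varora District is at UTC+12:00.
02:00 UTC + 12h = 14:00 local.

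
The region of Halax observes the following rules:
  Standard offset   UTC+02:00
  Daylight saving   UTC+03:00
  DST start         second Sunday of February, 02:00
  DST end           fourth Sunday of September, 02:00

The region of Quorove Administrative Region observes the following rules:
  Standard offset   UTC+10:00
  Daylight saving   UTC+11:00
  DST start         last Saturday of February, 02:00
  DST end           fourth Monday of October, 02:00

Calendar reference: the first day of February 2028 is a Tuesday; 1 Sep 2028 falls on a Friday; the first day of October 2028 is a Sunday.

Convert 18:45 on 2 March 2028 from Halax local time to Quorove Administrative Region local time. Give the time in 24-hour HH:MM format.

1 February 2028 is a Tuesday, so the first Sunday is February 6 and the second is February 13.
1 September 2028 is a Friday, so the first Sunday is September 3 and the fourth is September 24.
2 March 2028 falls between 13 February and 24 September, so daylight saving is in effect and Halax is at UTC+03:00.
18:45 Halax − 3h = 15:45 UTC.
1 February 2028 is a Tuesday, so Saturdays fall on 5, 12, 19, 26; the last is February 26.
1 October 2028 is a Sunday, so the first Monday is October 2 and the fourth is October 23.
At the standard offset (UTC+10:00), 15:45 UTC + 10h = 01:45 Quorove Administrative Region standard time (rolling into the next day, 3 March 2028).
The standard-time date in Quorove Administrative Region, 3 March 2028, lies within the daylight-saving period (26 February – 23 October), so Quorove Administrative Region is on daylight time, UTC+11:00.
15:45 UTC + 11h = 02:45 Quorove Administrative Region (rolling into the next day, 3 March 2028).

02:45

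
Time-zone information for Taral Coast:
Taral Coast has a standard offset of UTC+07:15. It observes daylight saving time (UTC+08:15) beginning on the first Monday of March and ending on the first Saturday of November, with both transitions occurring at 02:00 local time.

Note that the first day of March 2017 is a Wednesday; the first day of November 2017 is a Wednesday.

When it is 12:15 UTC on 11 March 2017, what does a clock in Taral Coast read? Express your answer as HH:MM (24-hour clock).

1 March 2017 is a Wednesday, so the first Monday is March 6.
1 November 2017 is a Wednesday, so the first Saturday is November 4.
At the standard offset (UTC+07:15), 12:15 UTC + 7h15m = 19:30 Taral Coast standard time.
Daylight saving runs 6 March – 4 November; the standard-time date in Taral Coast, 11 March 2017, is inside that window, so Taral Coast is at UTC+08:15.
12:15 UTC + 8h15m = 20:30 local.

20:30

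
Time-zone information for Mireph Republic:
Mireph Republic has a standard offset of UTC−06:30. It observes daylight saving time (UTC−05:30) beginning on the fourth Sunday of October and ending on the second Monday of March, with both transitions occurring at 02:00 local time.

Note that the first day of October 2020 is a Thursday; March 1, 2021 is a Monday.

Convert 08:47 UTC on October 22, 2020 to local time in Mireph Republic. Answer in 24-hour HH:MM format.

1 October 2020 is a Thursday, so the first Sunday is October 4 and the fourth is October 25.
1 March 2021 is a Monday, so the first Monday is March 1 and the second is March 8.
At the standard offset (UTC−06:30), 08:47 UTC − 6h30m = 02:17 Mireph Republic standard time.
The standard-time date in Mireph Republic, October 22, 2020, does not fall between 25 October 2020 and 8 March 2021, so daylight saving is not in effect and Mireph Republic is at UTC−06:30.
08:47 UTC − 6h30m = 02:17 local.

02:17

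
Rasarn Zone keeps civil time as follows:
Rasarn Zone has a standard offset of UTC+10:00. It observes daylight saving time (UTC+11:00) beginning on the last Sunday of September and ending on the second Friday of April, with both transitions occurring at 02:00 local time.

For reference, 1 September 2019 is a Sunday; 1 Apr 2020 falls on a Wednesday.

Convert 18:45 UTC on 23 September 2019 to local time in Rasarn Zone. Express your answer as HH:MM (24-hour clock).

04:45

1 September 2019 is a Sunday, so Sundays fall on 1, 8, 15, 22, 29; the last is September 29.
1 April 2020 is a Wednesday, so the first Friday is April 3 and the second is April 10.
At the standard offset (UTC+10:00), 18:45 UTC + 10h = 04:45 Rasarn Zone standard time (rolling into the next day, 24 September 2019).
The standard-time date in Rasarn Zone, 24 September 2019, does not fall between 29 September 2019 and 10 April 2020, so daylight saving is not in effect and Rasarn Zone is at UTC+10:00.
18:45 UTC + 10h = 04:45 local (rolling into the next day, 24 September 2019).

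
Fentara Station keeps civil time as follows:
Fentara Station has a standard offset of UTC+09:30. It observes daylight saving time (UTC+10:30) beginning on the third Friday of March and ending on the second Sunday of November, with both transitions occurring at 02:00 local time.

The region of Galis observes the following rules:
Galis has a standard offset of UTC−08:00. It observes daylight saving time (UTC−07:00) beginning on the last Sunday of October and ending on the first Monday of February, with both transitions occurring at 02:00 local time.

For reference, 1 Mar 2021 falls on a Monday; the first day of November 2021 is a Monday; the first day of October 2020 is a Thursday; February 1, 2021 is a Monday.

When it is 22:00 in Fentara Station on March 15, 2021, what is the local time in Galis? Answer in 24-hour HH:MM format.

04:30

1 March 2021 is a Monday, so the first Friday is March 5 and the third is March 19.
1 November 2021 is a Monday, so the first Sunday is November 7 and the second is November 14.
Daylight saving runs 19 March – 14 November; March 15, 2021 is outside that window, so Fentara Station is on standard time at UTC+09:30.
22:00 Fentara Station − 9h30m = 12:30 UTC.
1 October 2020 is a Thursday, so Sundays fall on 4, 11, 18, 25; the last is October 25.
1 February 2021 is a Monday, so the first Monday is February 1.
At the standard offset (UTC−08:00), 12:30 UTC − 8h = 04:30 Galis standard time.
The standard-time date in Galis, March 15, 2021, does not fall between 25 October 2020 and 1 February 2021, so daylight saving is not in effect and Galis is at UTC−08:00.
12:30 UTC − 8h = 04:30 Galis.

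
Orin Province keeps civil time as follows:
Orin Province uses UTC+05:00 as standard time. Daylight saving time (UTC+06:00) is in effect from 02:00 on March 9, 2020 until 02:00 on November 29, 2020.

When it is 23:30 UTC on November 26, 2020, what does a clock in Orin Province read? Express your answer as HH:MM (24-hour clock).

05:30

At the standard offset (UTC+05:00), 23:30 UTC + 5h = 04:30 Orin Province standard time (rolling into the next day, 27 November 2020).
Daylight saving runs 9 March – 29 November; the standard-time date in Orin Province, November 27, 2020, is inside that window, so Orin Province is at UTC+06:00.
23:30 UTC + 6h = 05:30 local (rolling into the next day, 27 November 2020).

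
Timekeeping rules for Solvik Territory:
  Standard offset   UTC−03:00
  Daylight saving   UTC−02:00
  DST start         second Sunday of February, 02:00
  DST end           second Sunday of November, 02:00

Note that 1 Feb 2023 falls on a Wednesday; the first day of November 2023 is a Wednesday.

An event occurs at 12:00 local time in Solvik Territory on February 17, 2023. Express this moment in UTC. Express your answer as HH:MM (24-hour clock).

14:00

1 February 2023 is a Wednesday, so the first Sunday is February 5 and the second is February 12.
1 November 2023 is a Wednesday, so the first Sunday is November 5 and the second is November 12.
February 17, 2023 falls between 12 February and 12 November, so daylight saving is in effect and Solvik Territory is at UTC−02:00.
12:00 local + 2h = 14:00 UTC.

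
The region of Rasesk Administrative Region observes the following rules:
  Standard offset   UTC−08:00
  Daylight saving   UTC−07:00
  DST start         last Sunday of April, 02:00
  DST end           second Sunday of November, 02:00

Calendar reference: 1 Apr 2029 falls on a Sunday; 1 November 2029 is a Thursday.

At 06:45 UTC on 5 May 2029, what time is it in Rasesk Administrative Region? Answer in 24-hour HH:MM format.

1 April 2029 is a Sunday, so Sundays fall on 1, 8, 15, 22, 29; the last is April 29.
1 November 2029 is a Thursday, so the first Sunday is November 4 and the second is November 11.
At the standard offset (UTC−08:00), 06:45 UTC − 8h = 22:45 Rasesk Administrative Region standard time (rolling into the previous day, 4 May 2029).
The standard-time date in Rasesk Administrative Region, 4 May 2029, falls between 29 April and 11 November, so daylight saving is in effect and Rasesk Administrative Region is at UTC−07:00.
06:45 UTC − 7h = 23:45 local (rolling into the previous day, 4 May 2029).

23:45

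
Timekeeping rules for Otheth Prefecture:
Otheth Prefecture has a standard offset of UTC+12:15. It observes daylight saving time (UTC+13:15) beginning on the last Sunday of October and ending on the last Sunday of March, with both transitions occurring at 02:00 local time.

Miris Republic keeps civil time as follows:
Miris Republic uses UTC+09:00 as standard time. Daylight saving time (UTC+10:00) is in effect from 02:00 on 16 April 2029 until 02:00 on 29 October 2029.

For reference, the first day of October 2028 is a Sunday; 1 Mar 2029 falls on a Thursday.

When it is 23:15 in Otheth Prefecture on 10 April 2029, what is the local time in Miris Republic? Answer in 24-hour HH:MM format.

20:00

1 October 2028 is a Sunday, so Sundays fall on 1, 8, 15, 22, 29; the last is October 29.
1 March 2029 is a Thursday, so Sundays fall on 4, 11, 18, 25; the last is March 25.
10 April 2029 does not fall between 29 October 2028 and 25 March 2029, so daylight saving is not in effect and Otheth Prefecture is at UTC+12:15.
23:15 Otheth Prefecture − 12h15m = 11:00 UTC.
At the standard offset (UTC+09:00), 11:00 UTC + 9h = 20:00 Miris Republic standard time.
The standard-time date in Miris Republic, 10 April 2029, does not fall between 16 April and 29 October, so daylight saving is not in effect and Miris Republic is at UTC+09:00.
11:00 UTC + 9h = 20:00 Miris Republic.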